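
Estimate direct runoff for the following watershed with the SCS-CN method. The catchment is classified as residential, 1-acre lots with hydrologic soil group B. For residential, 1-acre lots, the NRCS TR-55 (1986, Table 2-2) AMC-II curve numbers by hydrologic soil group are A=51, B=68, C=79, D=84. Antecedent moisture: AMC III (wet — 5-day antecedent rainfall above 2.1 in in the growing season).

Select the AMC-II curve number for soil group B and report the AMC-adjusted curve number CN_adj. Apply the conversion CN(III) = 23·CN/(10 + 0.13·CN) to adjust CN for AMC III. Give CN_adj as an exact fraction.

NRCS table: residential, 1-acre lots, soil group B → CN(II) = 68
Adjust CN=68 to AMC III: 23·68/(10 + 0.13·68) → 1564 ÷ (471/25) = 39100/471 ≈ 83.015

CN_adj = 39100/471 ≈ 83.015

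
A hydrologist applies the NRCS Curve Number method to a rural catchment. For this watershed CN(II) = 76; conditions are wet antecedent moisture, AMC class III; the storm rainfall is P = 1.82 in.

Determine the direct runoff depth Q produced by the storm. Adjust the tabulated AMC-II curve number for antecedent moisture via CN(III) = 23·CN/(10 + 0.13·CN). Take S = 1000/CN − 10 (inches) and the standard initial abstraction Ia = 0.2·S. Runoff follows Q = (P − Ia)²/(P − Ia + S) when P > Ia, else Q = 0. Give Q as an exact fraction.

Adjust CN=76 to AMC III: 23·76/(10 + 0.13·76) → 1748 ÷ (497/25) = 43700/497 ≈ 87.928
S = 1000/(43700/497) − 10 = 600/437 in ≈ 1.373 in
Ia = 0.2·(600/437) = 120/437 in ≈ 0.275 in
Excess rainfall: 1.820 − 0.275 = 1.545 in; P > Ia so Q > 0
Runoff Q = (P−Ia)²/(P−Ia+S) = (1.545)²/(1.545+1.373) = 1140210289/1393308950 ≈ 0.818 in

Q = 1140210289/1393308950 in ≈ 0.818 in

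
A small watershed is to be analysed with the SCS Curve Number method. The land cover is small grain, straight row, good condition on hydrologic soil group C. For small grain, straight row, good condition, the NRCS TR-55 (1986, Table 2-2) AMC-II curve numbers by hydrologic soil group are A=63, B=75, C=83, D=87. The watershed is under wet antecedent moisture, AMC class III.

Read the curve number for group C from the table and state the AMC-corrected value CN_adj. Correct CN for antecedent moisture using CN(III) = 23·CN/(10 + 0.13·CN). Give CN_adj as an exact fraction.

NRCS table: small grain, straight row, good condition, soil group C → CN(II) = 83
Wet (AMC III): CN(III) = 23·83/(10 + 0.13·83) = 1909/(2079/100) = 190900/2079 ≈ 91.823

CN_adj = 190900/2079 ≈ 91.823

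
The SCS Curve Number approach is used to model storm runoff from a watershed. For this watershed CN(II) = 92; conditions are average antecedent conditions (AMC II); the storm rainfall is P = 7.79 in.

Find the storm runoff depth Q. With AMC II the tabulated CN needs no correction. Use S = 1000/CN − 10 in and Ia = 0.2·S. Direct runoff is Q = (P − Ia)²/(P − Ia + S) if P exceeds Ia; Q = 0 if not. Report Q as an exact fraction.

Q = 306845289/44889100 in ≈ 6.836 in

Average conditions: CN = 92 (no AMC adjustment).
Retention S: 1000/CN − 10 with CN=92.000 → S = 20/23 ≈ 0.870 in
Ia = 0.2·(20/23) = 4/23 in ≈ 0.174 in
P − Ia = 7.790 − 0.174 = 17517/2300 ≈ 7.616 in (> 0, runoff occurs)
Q = (17517/2300)²/((17517/2300) + 20/23) = (306845289/5290000)/(19517/2300) = 306845289/44889100 in ≈ 6.836 in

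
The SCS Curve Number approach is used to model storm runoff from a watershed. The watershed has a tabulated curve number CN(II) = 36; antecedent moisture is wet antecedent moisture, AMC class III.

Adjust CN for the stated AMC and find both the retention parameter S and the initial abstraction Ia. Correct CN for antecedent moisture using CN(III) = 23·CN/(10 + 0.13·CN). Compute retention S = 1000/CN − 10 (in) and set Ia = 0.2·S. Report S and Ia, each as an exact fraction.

CN(III) from CN(II)=36: (23·36)/(10 + 0.13·36) = 20700/367 ≈ 56.403
Retention S: 1000/CN − 10 with CN=56.403 → S = 1600/207 ≈ 7.729 in
Ia = 0.2·(1600/207) = 320/207 in ≈ 1.546 in

S = 1600/207 in ≈ 7.729 in; Ia = 320/207 in ≈ 1.546 in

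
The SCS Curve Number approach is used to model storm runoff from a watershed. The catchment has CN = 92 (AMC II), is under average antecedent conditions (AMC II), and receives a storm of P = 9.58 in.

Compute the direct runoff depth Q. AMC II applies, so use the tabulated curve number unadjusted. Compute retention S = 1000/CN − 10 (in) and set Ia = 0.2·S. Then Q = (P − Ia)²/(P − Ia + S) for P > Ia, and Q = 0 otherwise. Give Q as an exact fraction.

Q = 117007489/13589550 in ≈ 8.610 in

Average conditions: CN = 92 (no AMC adjustment).
Retention S: 1000/CN − 10 with CN=92.000 → S = 20/23 ≈ 0.870 in
Ia = 0.2·(20/23) = 4/23 in ≈ 0.174 in
Since P=9.580 > Ia=0.174: effective rainfall P−Ia = 10817/1150 in
Runoff Q = (P−Ia)²/(P−Ia+S) = (9.406)²/(9.406+0.870) = 117007489/13589550 ≈ 8.610 in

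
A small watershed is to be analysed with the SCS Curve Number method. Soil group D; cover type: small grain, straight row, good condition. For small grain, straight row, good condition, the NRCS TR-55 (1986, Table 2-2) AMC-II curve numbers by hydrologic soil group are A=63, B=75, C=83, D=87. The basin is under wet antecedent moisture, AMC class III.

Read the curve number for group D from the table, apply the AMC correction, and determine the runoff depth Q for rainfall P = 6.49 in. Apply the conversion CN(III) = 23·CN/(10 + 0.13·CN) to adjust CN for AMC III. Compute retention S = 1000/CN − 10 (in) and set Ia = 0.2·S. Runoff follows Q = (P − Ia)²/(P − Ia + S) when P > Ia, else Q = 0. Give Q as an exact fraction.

Q = 1619635477201/280670064900 in ≈ 5.771 in

NRCS table: small grain, straight row, good condition, soil group D → CN(II) = 87
Wet (AMC III): CN(III) = 23·87/(10 + 0.13·87) = 2001/(2131/100) = 200100/2131 ≈ 93.900
Retention S: 1000/CN − 10 with CN=93.900 → S = 1300/2001 ≈ 0.650 in
Ia = 0.2S: 0.2·0.650 = 0.130 in (exactly 260/2001)
Excess rainfall: 6.490 − 0.130 = 6.360 in; P > Ia so Q > 0
Q = (1272649/200100)²/((1272649/200100) + 1300/2001) = (1619635477201/40040010000)/(1402649/200100) = 1619635477201/280670064900 in ≈ 5.771 in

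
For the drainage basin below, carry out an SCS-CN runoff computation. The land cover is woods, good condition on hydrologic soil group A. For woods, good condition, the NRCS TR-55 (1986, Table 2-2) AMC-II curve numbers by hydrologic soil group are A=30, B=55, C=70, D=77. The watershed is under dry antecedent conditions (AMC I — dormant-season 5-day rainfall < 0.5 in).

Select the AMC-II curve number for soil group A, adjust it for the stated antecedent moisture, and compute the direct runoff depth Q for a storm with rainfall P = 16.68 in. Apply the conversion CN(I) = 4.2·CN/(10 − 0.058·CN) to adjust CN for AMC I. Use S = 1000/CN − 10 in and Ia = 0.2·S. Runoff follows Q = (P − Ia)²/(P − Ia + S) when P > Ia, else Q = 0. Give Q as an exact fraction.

Q = 1570009/3094425 in ≈ 0.507 in

NRCS table: woods, good condition, soil group A → CN(II) = 30
CN(I) from CN(II)=30: (4.2·30)/(10 − 0.058·30) = 900/59 ≈ 15.254
S = 1000/(900/59) − 10 = 500/9 in ≈ 55.556 in
Initial abstraction Ia = S/5 = (500/9)/5 = 100/9 ≈ 11.111 in
Since P=16.680 > Ia=11.111: effective rainfall P−Ia = 1253/225 in
Runoff Q = (P−Ia)²/(P−Ia+S) = (5.569)²/(5.569+55.556) = 1570009/3094425 ≈ 0.507 in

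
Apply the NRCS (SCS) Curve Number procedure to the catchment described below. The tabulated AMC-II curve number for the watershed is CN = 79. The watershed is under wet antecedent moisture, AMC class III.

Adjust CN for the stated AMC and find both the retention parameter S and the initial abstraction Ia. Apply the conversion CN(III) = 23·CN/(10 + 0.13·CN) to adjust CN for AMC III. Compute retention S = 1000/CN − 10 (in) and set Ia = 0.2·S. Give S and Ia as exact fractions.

CN(III) from CN(II)=79: (23·79)/(10 + 0.13·79) = 181700/2027 ≈ 89.640
Retention S: 1000/CN − 10 with CN=89.640 → S = 2100/1817 ≈ 1.156 in
Initial abstraction Ia = S/5 = (2100/1817)/5 = 420/1817 ≈ 0.231 in

S = 2100/1817 in ≈ 1.156 in; Ia = 420/1817 in ≈ 0.231 in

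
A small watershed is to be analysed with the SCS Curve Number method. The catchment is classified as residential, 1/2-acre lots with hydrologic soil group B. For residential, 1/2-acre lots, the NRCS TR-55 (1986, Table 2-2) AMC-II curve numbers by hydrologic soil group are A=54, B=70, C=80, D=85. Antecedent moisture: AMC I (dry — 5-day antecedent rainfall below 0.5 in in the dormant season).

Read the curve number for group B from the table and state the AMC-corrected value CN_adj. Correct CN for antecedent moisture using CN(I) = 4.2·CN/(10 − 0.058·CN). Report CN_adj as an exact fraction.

NRCS table: residential, 1/2-acre lots, soil group B → CN(II) = 70
CN(I) from CN(II)=70: (4.2·70)/(10 − 0.058·70) = 4900/99 ≈ 49.495

CN_adj = 4900/99 ≈ 49.495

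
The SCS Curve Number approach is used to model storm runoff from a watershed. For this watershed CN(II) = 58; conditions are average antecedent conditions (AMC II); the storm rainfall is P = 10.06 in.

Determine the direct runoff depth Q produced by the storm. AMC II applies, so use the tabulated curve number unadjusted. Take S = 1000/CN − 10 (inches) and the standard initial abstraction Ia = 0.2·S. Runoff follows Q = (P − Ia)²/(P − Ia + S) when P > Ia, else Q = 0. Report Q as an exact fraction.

Q = 155925169/33331150 in ≈ 4.678 in

CN(II) = 58; AMC II needs no correction.
Retention S: 1000/CN − 10 with CN=58.000 → S = 210/29 ≈ 7.241 in
Initial abstraction Ia = S/5 = (210/29)/5 = 42/29 ≈ 1.448 in
Since P=10.060 > Ia=1.448: effective rainfall P−Ia = 12487/1450 in
Runoff Q = (P−Ia)²/(P−Ia+S) = (8.612)²/(8.612+7.241) = 155925169/33331150 ≈ 4.678 in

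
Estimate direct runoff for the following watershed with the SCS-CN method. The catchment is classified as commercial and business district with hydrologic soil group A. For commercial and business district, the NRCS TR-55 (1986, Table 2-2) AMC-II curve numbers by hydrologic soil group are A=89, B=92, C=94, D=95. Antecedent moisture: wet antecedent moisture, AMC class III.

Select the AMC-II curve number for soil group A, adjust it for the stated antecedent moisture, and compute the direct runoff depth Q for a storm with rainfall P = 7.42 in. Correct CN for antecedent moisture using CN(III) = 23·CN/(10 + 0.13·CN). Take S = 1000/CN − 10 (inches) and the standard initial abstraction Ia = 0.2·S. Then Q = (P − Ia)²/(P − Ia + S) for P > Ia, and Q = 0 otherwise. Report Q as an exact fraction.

Q = 560157942969/82231776950 in ≈ 6.812 in

NRCS table: commercial and business district, soil group A → CN(II) = 89
Adjust CN=89 to AMC III: 23·89/(10 + 0.13·89) → 2047 ÷ (2157/100) = 204700/2157 ≈ 94.900
Retention S: 1000/CN − 10 with CN=94.900 → S = 1100/2047 ≈ 0.537 in
Ia = 0.2S: 0.2·0.537 = 0.107 in (exactly 220/2047)
Since P=7.420 > Ia=0.107: effective rainfall P−Ia = 748437/102350 in
Q: (748437/102350)² ÷ (803437/102350) = 560157942969/82231776950 in (≈ 6.812 in)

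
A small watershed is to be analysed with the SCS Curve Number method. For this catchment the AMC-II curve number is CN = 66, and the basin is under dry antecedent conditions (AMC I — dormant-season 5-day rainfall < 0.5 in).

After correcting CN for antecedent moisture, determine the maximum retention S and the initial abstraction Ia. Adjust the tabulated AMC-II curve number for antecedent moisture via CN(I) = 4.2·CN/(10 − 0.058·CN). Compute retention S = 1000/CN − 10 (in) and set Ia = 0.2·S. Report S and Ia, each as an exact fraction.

CN(I) from CN(II)=66: (4.2·66)/(10 − 0.058·66) = 69300/1543 ≈ 44.913
S = 1000/(69300/1543) − 10 = 8500/693 in ≈ 12.266 in
Ia = 0.2S: 0.2·12.266 = 2.453 in (exactly 1700/693)

S = 8500/693 in ≈ 12.266 in; Ia = 1700/693 in ≈ 2.453 in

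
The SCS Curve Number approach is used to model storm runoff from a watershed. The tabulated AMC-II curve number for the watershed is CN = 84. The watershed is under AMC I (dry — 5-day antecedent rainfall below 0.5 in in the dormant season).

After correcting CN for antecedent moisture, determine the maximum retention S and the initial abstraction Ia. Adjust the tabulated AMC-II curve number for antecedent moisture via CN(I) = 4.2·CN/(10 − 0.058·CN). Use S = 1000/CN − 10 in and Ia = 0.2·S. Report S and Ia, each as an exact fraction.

Adjust CN=84 to AMC I: 4.2·84/(10 − 0.058·84) → (1764/5) ÷ (641/125) = 44100/641 ≈ 68.799
Retention S: 1000/CN − 10 with CN=68.799 → S = 2000/441 ≈ 4.535 in
Initial abstraction Ia = S/5 = (2000/441)/5 = 400/441 ≈ 0.907 in

S = 2000/441 in ≈ 4.535 in; Ia = 400/441 in ≈ 0.907 in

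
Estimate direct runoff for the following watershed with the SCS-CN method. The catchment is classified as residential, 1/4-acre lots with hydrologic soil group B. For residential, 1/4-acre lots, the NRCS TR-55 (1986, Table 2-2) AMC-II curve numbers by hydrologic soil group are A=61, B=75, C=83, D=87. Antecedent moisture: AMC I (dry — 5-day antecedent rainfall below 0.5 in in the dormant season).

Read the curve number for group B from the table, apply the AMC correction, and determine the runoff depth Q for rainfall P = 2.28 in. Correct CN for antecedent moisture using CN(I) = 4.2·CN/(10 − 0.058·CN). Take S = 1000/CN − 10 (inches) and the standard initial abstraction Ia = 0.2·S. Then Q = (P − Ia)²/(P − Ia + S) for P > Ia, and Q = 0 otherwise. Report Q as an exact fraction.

NRCS table: residential, 1/4-acre lots, soil group B → CN(II) = 75
Adjust CN=75 to AMC I: 4.2·75/(10 − 0.058·75) → 315 ÷ (113/20) = 6300/113 ≈ 55.752
Max retention: S = 1000/(6300/113) − 10 = 500/63 in (≈ 7.937 in)
Ia = 0.2S: 0.2·7.937 = 1.587 in (exactly 100/63)
Since P=2.280 > Ia=1.587: effective rainfall P−Ia = 1091/1575 in
Q = (1091/1575)²/((1091/1575) + 500/63) = (1190281/2480625)/(13591/1575) = 1190281/21405825 in ≈ 0.056 in

Q = 1190281/21405825 in ≈ 0.056 in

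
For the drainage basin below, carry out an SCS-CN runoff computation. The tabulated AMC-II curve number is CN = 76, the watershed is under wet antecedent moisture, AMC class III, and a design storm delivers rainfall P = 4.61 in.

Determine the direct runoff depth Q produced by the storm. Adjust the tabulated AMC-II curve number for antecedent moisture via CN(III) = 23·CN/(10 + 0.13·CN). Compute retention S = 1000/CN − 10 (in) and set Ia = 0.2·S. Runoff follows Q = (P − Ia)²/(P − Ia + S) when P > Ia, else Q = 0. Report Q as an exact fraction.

CN(III) from CN(II)=76: (23·76)/(10 + 0.13·76) = 43700/497 ≈ 87.928
Max retention: S = 1000/(43700/497) − 10 = 600/437 in (≈ 1.373 in)
Ia = 0.2·(600/437) = 120/437 in ≈ 0.275 in
P − Ia = 4.610 − 0.275 = 189457/43700 ≈ 4.335 in (> 0, runoff occurs)
Q: (189457/43700)² ÷ (249457/43700) = 35893954849/10901270900 in (≈ 3.293 in)

Q = 35893954849/10901270900 in ≈ 3.293 in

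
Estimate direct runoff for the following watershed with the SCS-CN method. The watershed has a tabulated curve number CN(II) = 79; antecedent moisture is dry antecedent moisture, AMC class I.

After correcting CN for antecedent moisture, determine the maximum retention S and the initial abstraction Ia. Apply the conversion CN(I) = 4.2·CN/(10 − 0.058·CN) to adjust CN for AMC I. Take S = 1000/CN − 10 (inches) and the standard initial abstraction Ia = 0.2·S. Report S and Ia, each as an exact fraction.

Adjust CN=79 to AMC I: 4.2·79/(10 − 0.058·79) → (1659/5) ÷ (2709/500) = 7900/129 ≈ 61.240
S = 1000/(7900/129) − 10 = 500/79 in ≈ 6.329 in
Ia = 0.2·(500/79) = 100/79 in ≈ 1.266 in

S = 500/79 in ≈ 6.329 in; Ia = 100/79 in ≈ 1.266 in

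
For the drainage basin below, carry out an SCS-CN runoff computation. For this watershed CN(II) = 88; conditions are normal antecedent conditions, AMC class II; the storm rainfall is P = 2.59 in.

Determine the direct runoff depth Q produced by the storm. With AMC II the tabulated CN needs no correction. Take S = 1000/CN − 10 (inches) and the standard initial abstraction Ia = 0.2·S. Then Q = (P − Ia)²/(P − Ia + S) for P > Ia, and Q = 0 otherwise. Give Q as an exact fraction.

Q = 6497401/4453900 in ≈ 1.459 in

AMC II — tabulated CN = 88 applies directly.
Retention S: 1000/CN − 10 with CN=88.000 → S = 15/11 ≈ 1.364 in
Ia = 0.2S: 0.2·1.364 = 0.273 in (exactly 3/11)
Excess rainfall: 2.590 − 0.273 = 2.317 in; P > Ia so Q > 0
Runoff Q = (P−Ia)²/(P−Ia+S) = (2.317)²/(2.317+1.364) = 6497401/4453900 ≈ 1.459 in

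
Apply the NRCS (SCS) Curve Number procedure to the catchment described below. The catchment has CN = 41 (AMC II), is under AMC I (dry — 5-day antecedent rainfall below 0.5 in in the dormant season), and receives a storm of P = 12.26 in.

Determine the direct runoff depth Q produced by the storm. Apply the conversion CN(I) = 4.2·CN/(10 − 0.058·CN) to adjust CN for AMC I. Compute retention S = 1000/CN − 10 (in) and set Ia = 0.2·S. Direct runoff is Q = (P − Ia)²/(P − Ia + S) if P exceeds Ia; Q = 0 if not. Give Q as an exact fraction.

Dry (AMC I): CN(I) = 4.2·41/(10 − 0.058·41) = (861/5)/(3811/500) = 86100/3811 ≈ 22.592
Retention S: 1000/CN − 10 with CN=22.592 → S = 29500/861 ≈ 34.262 in
Ia = 0.2·(29500/861) = 5900/861 in ≈ 6.852 in
P − Ia = 12.260 − 6.852 = 232793/43050 ≈ 5.408 in (> 0, runoff occurs)
Q: (232793/43050)² ÷ (1707793/43050) = 54192580849/73520488650 in (≈ 0.737 in)

Q = 54192580849/73520488650 in ≈ 0.737 in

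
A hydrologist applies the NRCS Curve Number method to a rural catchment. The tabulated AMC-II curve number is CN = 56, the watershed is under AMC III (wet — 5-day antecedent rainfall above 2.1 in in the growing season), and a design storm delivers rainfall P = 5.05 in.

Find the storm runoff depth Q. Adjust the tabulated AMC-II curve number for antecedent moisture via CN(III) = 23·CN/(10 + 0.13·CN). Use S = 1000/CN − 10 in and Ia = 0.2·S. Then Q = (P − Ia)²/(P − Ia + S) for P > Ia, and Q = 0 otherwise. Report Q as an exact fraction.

Adjust CN=56 to AMC III: 23·56/(10 + 0.13·56) → 1288 ÷ (432/25) = 4025/54 ≈ 74.537
Max retention: S = 1000/(4025/54) − 10 = 550/161 in (≈ 3.416 in)
Ia = 0.2·(550/161) = 110/161 in ≈ 0.683 in
Excess rainfall: 5.050 − 0.683 = 4.367 in; P > Ia so Q > 0
Q = (14061/3220)²/((14061/3220) + 550/161) = (197711721/10368400)/(25061/3220) = 197711721/80696420 in ≈ 2.450 in

Q = 197711721/80696420 in ≈ 2.450 in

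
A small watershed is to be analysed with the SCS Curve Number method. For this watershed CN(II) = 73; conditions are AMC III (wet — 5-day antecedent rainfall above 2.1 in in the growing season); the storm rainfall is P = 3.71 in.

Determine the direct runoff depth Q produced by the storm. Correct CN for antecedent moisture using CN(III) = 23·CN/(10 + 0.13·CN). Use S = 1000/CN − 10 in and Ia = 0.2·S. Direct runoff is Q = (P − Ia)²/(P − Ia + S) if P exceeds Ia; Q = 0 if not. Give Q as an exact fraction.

Q = 323657450281/140852821100 in ≈ 2.298 in

CN(III) from CN(II)=73: (23·73)/(10 + 0.13·73) = 167900/1949 ≈ 86.147
S = 1000/(167900/1949) − 10 = 2700/1679 in ≈ 1.608 in
Ia = 0.2·(2700/1679) = 540/1679 in ≈ 0.322 in
Excess rainfall: 3.710 − 0.322 = 3.388 in; P > Ia so Q > 0
Q: (568909/167900)² ÷ (838909/167900) = 323657450281/140852821100 in (≈ 2.298 in)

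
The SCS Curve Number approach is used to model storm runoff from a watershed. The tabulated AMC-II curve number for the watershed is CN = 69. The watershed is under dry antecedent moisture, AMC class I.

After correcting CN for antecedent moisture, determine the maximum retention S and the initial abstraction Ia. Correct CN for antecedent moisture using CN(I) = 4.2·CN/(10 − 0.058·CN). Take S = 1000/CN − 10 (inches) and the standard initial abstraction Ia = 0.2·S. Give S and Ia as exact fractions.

S = 15500/1449 in ≈ 10.697 in; Ia = 3100/1449 in ≈ 2.139 in

CN(I) from CN(II)=69: (4.2·69)/(10 − 0.058·69) = 144900/2999 ≈ 48.316
Retention S: 1000/CN − 10 with CN=48.316 → S = 15500/1449 ≈ 10.697 in
Ia = 0.2S: 0.2·10.697 = 2.139 in (exactly 3100/1449)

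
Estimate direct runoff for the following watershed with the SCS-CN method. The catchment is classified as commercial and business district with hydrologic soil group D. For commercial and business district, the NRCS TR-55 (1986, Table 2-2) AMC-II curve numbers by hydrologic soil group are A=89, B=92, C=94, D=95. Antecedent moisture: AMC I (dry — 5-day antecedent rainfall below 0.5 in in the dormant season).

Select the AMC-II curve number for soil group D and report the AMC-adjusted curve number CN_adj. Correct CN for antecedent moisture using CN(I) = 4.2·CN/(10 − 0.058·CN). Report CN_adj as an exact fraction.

CN_adj = 39900/449 ≈ 88.864

NRCS table: commercial and business district, soil group D → CN(II) = 95
Dry (AMC I): CN(I) = 4.2·95/(10 − 0.058·95) = 399/(449/100) = 39900/449 ≈ 88.864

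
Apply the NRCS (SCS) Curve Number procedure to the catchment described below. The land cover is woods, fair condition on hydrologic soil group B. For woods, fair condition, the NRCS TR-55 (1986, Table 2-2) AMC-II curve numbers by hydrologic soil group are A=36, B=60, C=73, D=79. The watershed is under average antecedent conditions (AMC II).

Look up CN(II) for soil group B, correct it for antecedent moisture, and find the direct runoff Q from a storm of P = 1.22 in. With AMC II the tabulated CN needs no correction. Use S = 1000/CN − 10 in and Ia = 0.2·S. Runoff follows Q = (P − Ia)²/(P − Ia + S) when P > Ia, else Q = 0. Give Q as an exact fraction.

Q = 0 in ≈ 0.000 in

NRCS table: woods, fair condition, soil group B → CN(II) = 60
AMC II — tabulated CN = 60 applies directly.
S = 1000/60 − 10 = 20/3 in ≈ 6.667 in
Ia = 0.2S: 0.2·6.667 = 1.333 in (exactly 4/3)
P = 1.220 ≤ Ia = 1.333 in: entire storm abstracted, Q = 0.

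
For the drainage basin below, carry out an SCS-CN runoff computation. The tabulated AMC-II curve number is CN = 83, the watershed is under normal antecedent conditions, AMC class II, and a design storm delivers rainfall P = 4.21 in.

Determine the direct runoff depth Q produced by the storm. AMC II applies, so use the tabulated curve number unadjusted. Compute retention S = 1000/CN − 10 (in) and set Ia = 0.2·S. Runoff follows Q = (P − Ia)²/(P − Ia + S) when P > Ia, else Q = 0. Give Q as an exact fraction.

Average conditions: CN = 83 (no AMC adjustment).
Max retention: S = 1000/83 − 10 = 170/83 in (≈ 2.048 in)
Ia = 0.2·(170/83) = 34/83 in ≈ 0.410 in
Since P=4.210 > Ia=0.410: effective rainfall P−Ia = 31543/8300 in
Q = (31543/8300)²/((31543/8300) + 170/83) = (994960849/68890000)/(48543/8300) = 994960849/402906900 in ≈ 2.469 in

Q = 994960849/402906900 in ≈ 2.469 in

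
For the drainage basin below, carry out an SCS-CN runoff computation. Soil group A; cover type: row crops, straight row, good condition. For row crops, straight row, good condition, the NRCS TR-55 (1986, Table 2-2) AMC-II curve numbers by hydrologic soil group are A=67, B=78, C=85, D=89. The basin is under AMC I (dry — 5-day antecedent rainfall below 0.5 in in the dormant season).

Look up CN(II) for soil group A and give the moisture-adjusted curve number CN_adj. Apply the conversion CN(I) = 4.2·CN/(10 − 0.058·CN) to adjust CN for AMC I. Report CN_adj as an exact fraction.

CN_adj = 46900/1019 ≈ 46.026

NRCS table: row crops, straight row, good condition, soil group A → CN(II) = 67
Adjust CN=67 to AMC I: 4.2·67/(10 − 0.058·67) → (1407/5) ÷ (3057/500) = 46900/1019 ≈ 46.026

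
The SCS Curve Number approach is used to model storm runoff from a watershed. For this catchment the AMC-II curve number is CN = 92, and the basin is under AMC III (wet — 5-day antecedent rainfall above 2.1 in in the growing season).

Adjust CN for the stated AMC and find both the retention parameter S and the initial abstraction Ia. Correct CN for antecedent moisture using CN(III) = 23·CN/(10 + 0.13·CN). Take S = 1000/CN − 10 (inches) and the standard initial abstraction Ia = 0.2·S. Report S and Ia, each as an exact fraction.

Adjust CN=92 to AMC III: 23·92/(10 + 0.13·92) → 2116 ÷ (549/25) = 52900/549 ≈ 96.357
S = 1000/(52900/549) − 10 = 200/529 in ≈ 0.378 in
Ia = 0.2·(200/529) = 40/529 in ≈ 0.076 in

S = 200/529 in ≈ 0.378 in; Ia = 40/529 in ≈ 0.076 in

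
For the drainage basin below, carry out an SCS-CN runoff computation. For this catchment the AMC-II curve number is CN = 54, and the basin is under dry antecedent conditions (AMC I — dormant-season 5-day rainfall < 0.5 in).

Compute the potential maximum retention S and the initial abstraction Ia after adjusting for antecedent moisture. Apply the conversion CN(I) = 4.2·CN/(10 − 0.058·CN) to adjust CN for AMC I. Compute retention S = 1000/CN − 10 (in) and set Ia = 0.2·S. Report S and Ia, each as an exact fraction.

Adjust CN=54 to AMC I: 4.2·54/(10 − 0.058·54) → (1134/5) ÷ (1717/250) = 56700/1717 ≈ 33.023
S = 1000/(56700/1717) − 10 = 11500/567 in ≈ 20.282 in
Ia = 0.2S: 0.2·20.282 = 4.056 in (exactly 2300/567)

S = 11500/567 in ≈ 20.282 in; Ia = 2300/567 in ≈ 4.056 in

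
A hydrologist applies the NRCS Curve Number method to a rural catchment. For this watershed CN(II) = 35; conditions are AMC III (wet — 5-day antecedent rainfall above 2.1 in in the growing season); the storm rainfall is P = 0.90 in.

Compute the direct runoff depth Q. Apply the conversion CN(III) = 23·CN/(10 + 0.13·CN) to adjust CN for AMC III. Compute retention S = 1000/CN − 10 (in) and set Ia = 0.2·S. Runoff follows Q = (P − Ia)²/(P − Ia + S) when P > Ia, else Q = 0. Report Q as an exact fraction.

Wet (AMC III): CN(III) = 23·35/(10 + 0.13·35) = 805/(291/20) = 16100/291 ≈ 55.326
Max retention: S = 1000/(16100/291) − 10 = 1300/161 in (≈ 8.075 in)
Ia = 0.2·(1300/161) = 260/161 in ≈ 1.615 in
P = 0.900 ≤ Ia = 1.615 in: entire storm abstracted, Q = 0.

Q = 0 in ≈ 0.000 in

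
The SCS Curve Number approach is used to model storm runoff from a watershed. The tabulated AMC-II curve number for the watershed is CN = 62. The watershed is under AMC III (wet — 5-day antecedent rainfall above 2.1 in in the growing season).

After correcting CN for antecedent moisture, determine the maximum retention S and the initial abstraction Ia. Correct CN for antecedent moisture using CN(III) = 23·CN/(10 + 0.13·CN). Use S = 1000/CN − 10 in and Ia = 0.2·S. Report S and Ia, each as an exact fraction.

S = 1900/713 in ≈ 2.665 in; Ia = 380/713 in ≈ 0.533 in

Adjust CN=62 to AMC III: 23·62/(10 + 0.13·62) → 1426 ÷ (903/50) = 71300/903 ≈ 78.959
S = 1000/(71300/903) − 10 = 1900/713 in ≈ 2.665 in
Ia = 0.2S: 0.2·2.665 = 0.533 in (exactly 380/713)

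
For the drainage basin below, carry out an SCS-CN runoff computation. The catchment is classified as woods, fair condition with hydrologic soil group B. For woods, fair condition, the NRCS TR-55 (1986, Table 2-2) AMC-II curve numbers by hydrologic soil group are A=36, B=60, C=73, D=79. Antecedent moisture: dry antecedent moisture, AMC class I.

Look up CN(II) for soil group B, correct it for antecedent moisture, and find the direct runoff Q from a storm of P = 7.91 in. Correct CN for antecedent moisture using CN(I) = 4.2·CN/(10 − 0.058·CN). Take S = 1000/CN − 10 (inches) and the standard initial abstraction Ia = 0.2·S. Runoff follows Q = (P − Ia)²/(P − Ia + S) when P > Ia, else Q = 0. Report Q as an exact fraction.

NRCS table: woods, fair condition, soil group B → CN(II) = 60
Adjust CN=60 to AMC I: 4.2·60/(10 − 0.058·60) → 252 ÷ (163/25) = 6300/163 ≈ 38.650
Retention S: 1000/CN − 10 with CN=38.650 → S = 1000/63 ≈ 15.873 in
Ia = 0.2·(1000/63) = 200/63 in ≈ 3.175 in
Excess rainfall: 7.910 − 3.175 = 4.735 in; P > Ia so Q > 0
Q = (29833/6300)²/((29833/6300) + 1000/63) = (890007889/39690000)/(129833/6300) = 890007889/817947900 in ≈ 1.088 in

Q = 890007889/817947900 in ≈ 1.088 in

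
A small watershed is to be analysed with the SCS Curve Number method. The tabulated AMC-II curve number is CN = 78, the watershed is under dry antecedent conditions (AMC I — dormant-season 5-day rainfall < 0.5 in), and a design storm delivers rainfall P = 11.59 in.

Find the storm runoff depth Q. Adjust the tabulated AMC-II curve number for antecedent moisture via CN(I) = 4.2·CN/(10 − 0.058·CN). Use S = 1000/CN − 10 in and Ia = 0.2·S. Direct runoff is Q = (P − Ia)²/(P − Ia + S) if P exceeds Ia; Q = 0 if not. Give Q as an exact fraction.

Q = 704291886841/113777199900 in ≈ 6.190 in

Adjust CN=78 to AMC I: 4.2·78/(10 − 0.058·78) → (1638/5) ÷ (1369/250) = 81900/1369 ≈ 59.825
Retention S: 1000/CN − 10 with CN=59.825 → S = 5500/819 ≈ 6.716 in
Initial abstraction Ia = S/5 = (5500/819)/5 = 1100/819 ≈ 1.343 in
P − Ia = 11.590 − 1.343 = 839221/81900 ≈ 10.247 in (> 0, runoff occurs)
Q: (839221/81900)² ÷ (1389221/81900) = 704291886841/113777199900 in (≈ 6.190 in)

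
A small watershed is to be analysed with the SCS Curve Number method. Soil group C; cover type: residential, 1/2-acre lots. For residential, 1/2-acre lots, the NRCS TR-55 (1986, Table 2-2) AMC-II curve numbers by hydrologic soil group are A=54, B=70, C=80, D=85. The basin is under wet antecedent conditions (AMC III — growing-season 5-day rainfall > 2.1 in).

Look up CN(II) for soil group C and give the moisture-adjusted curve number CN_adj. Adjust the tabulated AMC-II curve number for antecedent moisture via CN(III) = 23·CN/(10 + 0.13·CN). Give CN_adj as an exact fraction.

CN_adj = 4600/51 ≈ 90.196

NRCS table: residential, 1/2-acre lots, soil group C → CN(II) = 80
Adjust CN=80 to AMC III: 23·80/(10 + 0.13·80) → 1840 ÷ (102/5) = 4600/51 ≈ 90.196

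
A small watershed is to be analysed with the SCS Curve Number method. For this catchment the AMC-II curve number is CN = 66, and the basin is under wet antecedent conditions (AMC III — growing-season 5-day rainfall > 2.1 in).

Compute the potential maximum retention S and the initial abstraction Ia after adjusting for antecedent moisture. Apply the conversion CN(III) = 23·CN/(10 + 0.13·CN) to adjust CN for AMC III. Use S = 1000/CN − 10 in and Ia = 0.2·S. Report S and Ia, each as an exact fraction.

S = 1700/759 in ≈ 2.240 in; Ia = 340/759 in ≈ 0.448 in

Adjust CN=66 to AMC III: 23·66/(10 + 0.13·66) → 1518 ÷ (929/50) = 75900/929 ≈ 81.701
Max retention: S = 1000/(75900/929) − 10 = 1700/759 in (≈ 2.240 in)
Initial abstraction Ia = S/5 = (1700/759)/5 = 340/759 ≈ 0.448 in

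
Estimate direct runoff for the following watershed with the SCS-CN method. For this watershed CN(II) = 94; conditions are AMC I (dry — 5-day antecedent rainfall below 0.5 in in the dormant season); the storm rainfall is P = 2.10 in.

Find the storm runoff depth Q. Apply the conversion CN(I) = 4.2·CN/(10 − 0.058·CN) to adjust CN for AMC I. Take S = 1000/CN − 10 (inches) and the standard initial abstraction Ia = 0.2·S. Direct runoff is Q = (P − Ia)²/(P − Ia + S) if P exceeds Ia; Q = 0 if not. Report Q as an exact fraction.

Q = 34916281/35890610 in ≈ 0.973 in

Dry (AMC I): CN(I) = 4.2·94/(10 − 0.058·94) = (1974/5)/(1137/250) = 32900/379 ≈ 86.807
S = 1000/(32900/379) − 10 = 500/329 in ≈ 1.520 in
Ia = 0.2·(500/329) = 100/329 in ≈ 0.304 in
P − Ia = 2.100 − 0.304 = 5909/3290 ≈ 1.796 in (> 0, runoff occurs)
Q = (5909/3290)²/((5909/3290) + 500/329) = (34916281/10824100)/(10909/3290) = 34916281/35890610 in ≈ 0.973 in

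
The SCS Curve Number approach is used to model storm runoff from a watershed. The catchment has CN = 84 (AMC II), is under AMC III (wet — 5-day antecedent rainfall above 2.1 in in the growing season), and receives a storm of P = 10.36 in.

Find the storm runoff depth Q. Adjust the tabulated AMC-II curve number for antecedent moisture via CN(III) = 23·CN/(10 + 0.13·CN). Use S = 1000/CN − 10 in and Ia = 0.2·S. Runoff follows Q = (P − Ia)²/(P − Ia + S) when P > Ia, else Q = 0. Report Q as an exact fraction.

Adjust CN=84 to AMC III: 23·84/(10 + 0.13·84) → 1932 ÷ (523/25) = 48300/523 ≈ 92.352
Retention S: 1000/CN − 10 with CN=92.352 → S = 400/483 ≈ 0.828 in
Initial abstraction Ia = S/5 = (400/483)/5 = 80/483 ≈ 0.166 in
P − Ia = 10.360 − 0.166 = 123097/12075 ≈ 10.194 in (> 0, runoff occurs)
Q: (123097/12075)² ÷ (133097/12075) = 15152871409/1607146275 in (≈ 9.428 in)

Q = 15152871409/1607146275 in ≈ 9.428 in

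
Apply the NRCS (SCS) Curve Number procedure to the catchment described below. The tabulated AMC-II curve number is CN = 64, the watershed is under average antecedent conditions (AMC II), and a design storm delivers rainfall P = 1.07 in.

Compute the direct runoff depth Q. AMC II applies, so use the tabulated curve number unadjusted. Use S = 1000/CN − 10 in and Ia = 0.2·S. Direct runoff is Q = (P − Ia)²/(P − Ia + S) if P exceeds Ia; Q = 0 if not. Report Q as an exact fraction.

Average conditions: CN = 64 (no AMC adjustment).
S = 1000/64 − 10 = 45/8 in ≈ 5.625 in
Ia = 0.2S: 0.2·5.625 = 1.125 in (exactly 9/8)
P = 1.070 ≤ Ia = 1.125 in: entire storm abstracted, Q = 0.

Q = 0 in ≈ 0.000 in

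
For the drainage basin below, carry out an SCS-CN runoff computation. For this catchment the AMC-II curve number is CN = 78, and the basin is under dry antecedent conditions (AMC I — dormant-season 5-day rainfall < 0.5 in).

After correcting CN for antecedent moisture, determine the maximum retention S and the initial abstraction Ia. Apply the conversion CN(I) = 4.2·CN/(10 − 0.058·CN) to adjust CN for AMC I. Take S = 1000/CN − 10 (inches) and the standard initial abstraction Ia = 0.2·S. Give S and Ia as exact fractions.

Dry (AMC I): CN(I) = 4.2·78/(10 − 0.058·78) = (1638/5)/(1369/250) = 81900/1369 ≈ 59.825
Max retention: S = 1000/(81900/1369) − 10 = 5500/819 in (≈ 6.716 in)
Ia = 0.2·(5500/819) = 1100/819 in ≈ 1.343 in

S = 5500/819 in ≈ 6.716 in; Ia = 1100/819 in ≈ 1.343 in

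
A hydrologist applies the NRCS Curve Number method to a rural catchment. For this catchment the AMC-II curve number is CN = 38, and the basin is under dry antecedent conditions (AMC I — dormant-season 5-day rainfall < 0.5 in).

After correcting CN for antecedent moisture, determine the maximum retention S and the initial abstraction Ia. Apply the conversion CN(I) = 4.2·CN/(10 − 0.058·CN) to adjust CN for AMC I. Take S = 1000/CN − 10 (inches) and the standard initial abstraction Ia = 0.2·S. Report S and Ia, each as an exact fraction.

S = 15500/399 in ≈ 38.847 in; Ia = 3100/399 in ≈ 7.769 in

CN(I) from CN(II)=38: (4.2·38)/(10 − 0.058·38) = 39900/1949 ≈ 20.472
Retention S: 1000/CN − 10 with CN=20.472 → S = 15500/399 ≈ 38.847 in
Initial abstraction Ia = S/5 = (15500/399)/5 = 3100/399 ≈ 7.769 in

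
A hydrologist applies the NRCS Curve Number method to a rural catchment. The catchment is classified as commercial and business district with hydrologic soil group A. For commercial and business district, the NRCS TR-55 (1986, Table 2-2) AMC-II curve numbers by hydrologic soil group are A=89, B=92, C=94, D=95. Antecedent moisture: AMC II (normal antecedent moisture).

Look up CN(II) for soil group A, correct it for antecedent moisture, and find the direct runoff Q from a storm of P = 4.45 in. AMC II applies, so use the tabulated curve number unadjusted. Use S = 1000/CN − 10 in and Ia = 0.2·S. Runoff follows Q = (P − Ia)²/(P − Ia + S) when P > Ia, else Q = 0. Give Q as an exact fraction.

NRCS table: commercial and business district, soil group A → CN(II) = 89
Average conditions: CN = 89 (no AMC adjustment).
Max retention: S = 1000/89 − 10 = 110/89 in (≈ 1.236 in)
Ia = 0.2·(110/89) = 22/89 in ≈ 0.247 in
P − Ia = 4.450 − 0.247 = 7481/1780 ≈ 4.203 in (> 0, runoff occurs)
Q = (7481/1780)²/((7481/1780) + 110/89) = (55965361/3168400)/(9681/1780) = 55965361/17232180 in ≈ 3.248 in

Q = 55965361/17232180 in ≈ 3.248 in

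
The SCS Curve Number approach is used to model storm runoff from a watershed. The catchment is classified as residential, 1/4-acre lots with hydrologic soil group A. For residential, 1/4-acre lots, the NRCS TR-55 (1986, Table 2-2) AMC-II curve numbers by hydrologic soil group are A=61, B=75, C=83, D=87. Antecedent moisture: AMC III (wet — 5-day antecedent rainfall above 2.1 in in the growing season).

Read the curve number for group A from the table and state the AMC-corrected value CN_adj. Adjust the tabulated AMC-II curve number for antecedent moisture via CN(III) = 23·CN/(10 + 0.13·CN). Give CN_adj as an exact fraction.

CN_adj = 140300/1793 ≈ 78.249

NRCS table: residential, 1/4-acre lots, soil group A → CN(II) = 61
Adjust CN=61 to AMC III: 23·61/(10 + 0.13·61) → 1403 ÷ (1793/100) = 140300/1793 ≈ 78.249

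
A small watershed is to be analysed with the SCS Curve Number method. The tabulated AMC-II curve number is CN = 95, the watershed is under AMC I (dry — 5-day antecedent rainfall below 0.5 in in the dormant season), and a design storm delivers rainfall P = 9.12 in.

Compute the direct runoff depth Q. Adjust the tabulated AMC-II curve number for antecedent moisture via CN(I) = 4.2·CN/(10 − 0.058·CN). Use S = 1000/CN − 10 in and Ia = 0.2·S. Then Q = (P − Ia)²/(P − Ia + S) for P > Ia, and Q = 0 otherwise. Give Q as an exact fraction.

Dry (AMC I): CN(I) = 4.2·95/(10 − 0.058·95) = 399/(449/100) = 39900/449 ≈ 88.864
Retention S: 1000/CN − 10 with CN=88.864 → S = 500/399 ≈ 1.253 in
Ia = 0.2·(500/399) = 100/399 in ≈ 0.251 in
Since P=9.120 > Ia=0.251: effective rainfall P−Ia = 88472/9975 in
Q = (88472/9975)²/((88472/9975) + 500/399) = (7827294784/99500625)/(100972/9975) = 1956823696/251798925 in ≈ 7.771 in

Q = 1956823696/251798925 in ≈ 7.771 in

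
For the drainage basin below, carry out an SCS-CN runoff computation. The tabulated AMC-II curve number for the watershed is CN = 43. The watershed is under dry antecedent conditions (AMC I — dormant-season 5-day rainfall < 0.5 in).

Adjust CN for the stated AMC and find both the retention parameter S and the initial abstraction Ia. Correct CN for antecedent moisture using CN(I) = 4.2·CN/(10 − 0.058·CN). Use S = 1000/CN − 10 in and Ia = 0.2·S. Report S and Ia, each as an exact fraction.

S = 9500/301 in ≈ 31.561 in; Ia = 1900/301 in ≈ 6.312 in

Adjust CN=43 to AMC I: 4.2·43/(10 − 0.058·43) → (903/5) ÷ (3753/500) = 30100/1251 ≈ 24.061
Max retention: S = 1000/(30100/1251) − 10 = 9500/301 in (≈ 31.561 in)
Ia = 0.2S: 0.2·31.561 = 6.312 in (exactly 1900/301)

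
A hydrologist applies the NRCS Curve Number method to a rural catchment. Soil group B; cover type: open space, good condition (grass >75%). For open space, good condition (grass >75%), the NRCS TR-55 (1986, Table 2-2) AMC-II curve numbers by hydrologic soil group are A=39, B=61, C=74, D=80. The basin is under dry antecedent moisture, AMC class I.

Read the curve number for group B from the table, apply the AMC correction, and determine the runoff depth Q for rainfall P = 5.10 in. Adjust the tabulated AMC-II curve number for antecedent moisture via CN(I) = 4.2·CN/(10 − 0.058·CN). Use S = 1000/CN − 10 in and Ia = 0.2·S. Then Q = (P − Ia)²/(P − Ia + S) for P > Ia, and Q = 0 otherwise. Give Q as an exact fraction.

Q = 77035729/315027790 in ≈ 0.245 in

NRCS table: open space, good condition (grass >75%), soil group B → CN(II) = 61
CN(I) from CN(II)=61: (4.2·61)/(10 − 0.058·61) = 42700/1077 ≈ 39.647
S = 1000/(42700/1077) − 10 = 6500/427 in ≈ 15.222 in
Ia = 0.2S: 0.2·15.222 = 3.044 in (exactly 1300/427)
Since P=5.100 > Ia=3.044: effective rainfall P−Ia = 8777/4270 in
Q: (8777/4270)² ÷ (73777/4270) = 77035729/315027790 in (≈ 0.245 in)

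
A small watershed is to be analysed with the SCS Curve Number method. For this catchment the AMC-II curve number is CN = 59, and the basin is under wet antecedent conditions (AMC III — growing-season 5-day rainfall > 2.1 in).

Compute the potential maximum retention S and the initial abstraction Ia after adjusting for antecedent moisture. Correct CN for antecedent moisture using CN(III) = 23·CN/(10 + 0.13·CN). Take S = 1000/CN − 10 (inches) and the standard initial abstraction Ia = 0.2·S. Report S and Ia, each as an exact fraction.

CN(III) from CN(II)=59: (23·59)/(10 + 0.13·59) = 135700/1767 ≈ 76.797
Max retention: S = 1000/(135700/1767) − 10 = 4100/1357 in (≈ 3.021 in)
Ia = 0.2·(4100/1357) = 820/1357 in ≈ 0.604 in

S = 4100/1357 in ≈ 3.021 in; Ia = 820/1357 in ≈ 0.604 in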